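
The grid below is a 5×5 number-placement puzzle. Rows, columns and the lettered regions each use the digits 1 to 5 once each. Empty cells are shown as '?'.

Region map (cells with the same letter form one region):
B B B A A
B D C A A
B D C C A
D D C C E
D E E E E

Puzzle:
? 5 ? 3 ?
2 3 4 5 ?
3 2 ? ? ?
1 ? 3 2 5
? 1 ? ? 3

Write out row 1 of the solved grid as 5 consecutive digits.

R1C1 = 4: row 1 has {3,5}; col 1 has {1,2,3}; region has {2,3,5} → only 4 remains.
R1C3 = 1: row 1 has {3,4,5}; col 3 has {3,4}; region has {2,3,4,5} → only 1 remains.
R1C5 = 2: row 1 has {1,3,4,5}; col 5 has {3,5}; region has {3,5} → only 2 remains.

45132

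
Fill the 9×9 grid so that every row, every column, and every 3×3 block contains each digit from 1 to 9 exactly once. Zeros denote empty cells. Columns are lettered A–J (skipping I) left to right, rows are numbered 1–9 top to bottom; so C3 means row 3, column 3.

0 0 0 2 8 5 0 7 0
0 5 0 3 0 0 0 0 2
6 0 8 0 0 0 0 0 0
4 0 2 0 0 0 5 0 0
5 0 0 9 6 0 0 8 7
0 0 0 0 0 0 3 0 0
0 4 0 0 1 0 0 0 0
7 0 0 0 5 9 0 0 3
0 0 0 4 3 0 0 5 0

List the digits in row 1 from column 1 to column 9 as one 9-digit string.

E4 = 7: row 4 has {2,4,5}; col 5 has {1,3,5,6,8}; box has {6,9} → only 7 remains.
G2 = 8: in row 2, 8 can only go here (every other open cell in that row sees an 8).
B3 = 2: in row 3, 2 can only go here (every other open cell in that row sees a 2).
J3 = 5: in row 3, 5 can only go here (every other open cell in that row sees a 5).
H3 = 3: in row 3, 3 can only go here (every other open cell in that row sees a 3).
D6 = 5: in row 6, 5 can only go here (every other open cell in that row sees a 5).
C7 = 5: in row 7, 5 can only go here (every other open cell in that row sees a 5).
A7 = 3: in row 7, 3 can only go here (every other open cell in that row sees a 3).
A9 = 2: in column 1, 2 can only go here (every other open cell in that column sees a 2).
A6 = 8: in column 1, 8 can only go here (every other open cell in that column sees an 8).
B6 = 7: in column 2, 7 can only go here (every other open cell in that column sees a 7).
C2 = 7: in column 3, 7 can only go here (every other open cell in that column sees a 7).
C1 = 4: in column 3, 4 can only go here (every other open cell in that column sees a 4).
B1 = 3: in row 1, 3 can only go here (every other open cell in that row sees a 3).
B5 = 1: row 5 has {5,6,7,8,9}; col 2 has {2,3,4,5,7}; box has {2,4,5,7,8} → only 1 remains.
C5 = 3: row 5 has {1,5,6,7,8,9}; col 3 has {2,4,5,7,8}; box has {1,2,4,5,7,8} → only 3 remains.
F4 = 3: in row 4, 3 can only go here (every other open cell in that row sees a 3).
D4 = 8: in row 4, 8 can only go here (every other open cell in that row sees an 8).
D8 = 6: row 8 has {3,5,7,9}; col 4 has {2,3,4,5,8,9}; box has {1,3,4,5,9} → only 6 remains.
D7 = 7: row 7 has {1,3,4,5}; col 4 has {2,3,4,5,6,8,9}; box has {1,3,4,5,6,9} → only 7 remains.
B8 = 8: row 8 has {3,5,6,7,9}; col 2 has {1,2,3,4,5,7}; box has {2,3,4,5,7} → only 8 remains.
C8 = 1: row 8 has {3,5,6,7,8,9}; col 3 has {2,3,4,5,7,8}; box has {2,3,4,5,7,8} → only 1 remains.
F9 = 8: row 9 has {2,3,4,5}; col 6 has {3,5,9}; box has {1,3,4,5,6,7,9} → only 8 remains.
D3 = 1: row 3 has {2,3,5,6,8}; col 4 has {2,3,4,5,6,7,8,9}; box has {2,3,5,8} → only 1 remains.
F7 = 2: row 7 has {1,3,4,5,7}; col 6 has {3,5,8,9}; box has {1,3,4,5,6,7,8,9} → only 2 remains.
F5 = 4: row 5 has {1,3,5,6,7,8,9}; col 6 has {2,3,5,8,9}; box has {3,5,6,7,8,9} → only 4 remains.
G5 = 2: row 5 has {1,3,4,5,6,7,8,9}; col 7 has {3,5,8}; box has {3,5,7,8} → only 2 remains.
E6 = 2: row 6 has {3,5,7,8}; col 5 has {1,3,5,6,7,8}; box has {3,4,5,6,7,8,9} → only 2 remains.
F6 = 1: row 6 has {2,3,5,7,8}; col 6 has {2,3,4,5,8,9}; box has {2,3,4,5,6,7,8,9} → only 1 remains.
G8 = 4: row 8 has {1,3,5,6,7,8,9}; col 7 has {2,3,5,8}; box has {3,5} → only 4 remains.
H8 = 2: row 8 has {1,3,4,5,6,7,8,9}; col 8 has {3,5,7,8}; box has {3,4,5} → only 2 remains.
F2 = 6: row 2 has {2,3,5,7,8}; col 6 has {1,2,3,4,5,8,9}; box has {1,2,3,5,8} → only 6 remains.
F3 = 7: row 3 has {1,2,3,5,6,8}; col 6 has {1,2,3,4,5,6,8,9}; box has {1,2,3,5,6,8} → only 7 remains.
G3 = 9: row 3 has {1,2,3,5,6,7,8}; col 7 has {2,3,4,5,8}; box has {2,3,5,7,8} → only 9 remains.
G7 = 6: row 7 has {1,2,3,4,5,7}; col 7 has {2,3,4,5,8,9}; box has {2,3,4,5} → only 6 remains.
H7 = 9: row 7 has {1,2,3,4,5,6,7}; col 8 has {2,3,5,7,8}; box has {2,3,4,5,6} → only 9 remains.
J7 = 8: row 7 has {1,2,3,4,5,6,7,9}; col 9 has {2,3,5,7}; box has {2,3,4,5,6,9} → only 8 remains.
J9 = 1: row 9 has {2,3,4,5,8}; col 9 has {2,3,5,7,8}; box has {2,3,4,5,6,8,9} → only 1 remains.
G1 = 1: row 1 has {2,3,4,5,7,8}; col 7 has {2,3,4,5,6,8,9}; box has {2,3,5,7,8,9} → only 1 remains.
J1 = 6: row 1 has {1,2,3,4,5,7,8}; col 9 has {1,2,3,5,7,8}; box has {1,2,3,5,7,8,9} → only 6 remains.
H2 = 4: row 2 has {2,3,5,6,7,8}; col 8 has {2,3,5,7,8,9}; box has {1,2,3,5,6,7,8,9} → only 4 remains.
E3 = 4: row 3 has {1,2,3,5,6,7,8,9}; col 5 has {1,2,3,5,6,7,8}; box has {1,2,3,5,6,7,8} → only 4 remains.
J4 = 9: row 4 has {2,3,4,5,7,8}; col 9 has {1,2,3,5,6,7,8}; box has {2,3,5,7,8} → only 9 remains.
H6 = 6: row 6 has {1,2,3,5,7,8}; col 8 has {2,3,4,5,7,8,9}; box has {2,3,5,7,8,9} → only 6 remains.
J6 = 4: row 6 has {1,2,3,5,6,7,8}; col 9 has {1,2,3,5,6,7,8,9}; box has {2,3,5,6,7,8,9} → only 4 remains.
G9 = 7: row 9 has {1,2,3,4,5,8}; col 7 has {1,2,3,4,5,6,8,9}; box has {1,2,3,4,5,6,8,9} → only 7 remains.
A1 = 9: row 1 has {1,2,3,4,5,6,7,8}; col 1 has {2,3,4,5,6,7,8}; box has {2,3,4,5,6,7,8} → only 9 remains.

934285176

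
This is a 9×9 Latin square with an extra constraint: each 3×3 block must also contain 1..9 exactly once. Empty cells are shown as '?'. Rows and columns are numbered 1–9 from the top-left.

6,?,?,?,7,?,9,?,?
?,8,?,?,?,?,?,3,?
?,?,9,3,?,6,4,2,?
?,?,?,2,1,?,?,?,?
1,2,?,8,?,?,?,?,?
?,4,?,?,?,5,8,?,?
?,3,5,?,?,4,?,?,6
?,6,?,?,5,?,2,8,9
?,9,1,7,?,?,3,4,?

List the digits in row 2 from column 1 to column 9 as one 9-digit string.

482591637

R3C5 = 8 (sole candidate).
R8C4 = 1 (sole candidate).
R8C6 = 3 (sole candidate).
R9C9 = 5 (sole candidate).
R7C4 = 9 (sole candidate).
R7C5 = 2 (sole candidate).
R9C5 = 6 (sole candidate).
R9C6 = 8 (sole candidate).
R6C4 = 6 (sole candidate).
R9C1 = 2 (sole candidate).
R1C3 = 3 (hidden single in row 1).
R1C9 = 8 (hidden single in row 1).
R6C3 = 7 (sole candidate).
R8C3 = 4 (sole candidate).
R2C3 = 2: row 2 has {3,8}; col 3 has {1,3,4,5,7,9}; box has {3,6,8,9} → only 2 remains.
R4C2 = 5 (sole candidate).
R5C3 = 6 (sole candidate).
R8C1 = 7 (sole candidate).
R1C2 = 1 (sole candidate).
R1C6 = 2 (sole candidate).
R1C8 = 5 (sole candidate).
R3C1 = 5 (sole candidate).
R3C2 = 7 (sole candidate).
R3C9 = 1 (sole candidate).
R4C3 = 8 (sole candidate).
R7C1 = 8 (sole candidate).
R1C4 = 4 (sole candidate).
R2C1 = 4: row 2 has {2,3,8}; col 1 has {1,2,5,6,7,8}; box has {1,2,3,5,6,7,8,9} → only 4 remains.
R2C4 = 5: row 2 has {2,3,4,8}; col 4 has {1,2,3,4,6,7,8,9}; box has {2,3,4,6,7,8} → only 5 remains.
R2C5 = 9: row 2 has {2,3,4,5,8}; col 5 has {1,2,5,6,7,8}; box has {2,3,4,5,6,7,8} → only 9 remains.
R2C6 = 1: row 2 has {2,3,4,5,8,9}; col 6 has {2,3,4,5,6,8}; box has {2,3,4,5,6,7,8,9} → only 1 remains.
R2C9 = 7: row 2 has {1,2,3,4,5,8,9}; col 9 has {1,5,6,8,9}; box has {1,2,3,4,5,8,9} → only 7 remains.
R6C5 = 3 (sole candidate).
R6C9 = 2 (sole candidate).
R2C7 = 6: row 2 has {1,2,3,4,5,7,8,9}; col 7 has {2,3,4,8,9}; box has {1,2,3,4,5,7,8,9} → only 6 remains.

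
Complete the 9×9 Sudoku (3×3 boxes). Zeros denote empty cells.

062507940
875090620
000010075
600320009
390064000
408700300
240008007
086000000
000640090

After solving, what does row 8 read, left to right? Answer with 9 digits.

r1c1 = 1: row 1 has {2,4,5,6,7,9}; col 1 has {2,3,4,6,8}; box has {2,5,6,7,8} → only 1 remains.
r2c4 = 4: row 2 has {2,5,6,7,8,9}; col 4 has {3,5,6,7}; box has {1,5,7,9} → only 4 remains.
r2c6 = 3: row 2 has {2,4,5,6,7,8,9}; col 6 has {4,7,8}; box has {1,4,5,7,9} → only 3 remains.
r2c9 = 1: row 2 has {2,3,4,5,6,7,8,9}; col 9 has {5,7,9}; box has {2,4,5,6,7,9} → only 1 remains.
r3c1 = 9: row 3 has {1,5,7}; col 1 has {1,2,3,4,6,8}; box has {1,2,5,6,7,8} → only 9 remains.
r3c2 = 3: row 3 has {1,5,7,9}; col 2 has {4,6,7,8,9}; box has {1,2,5,6,7,8,9} → only 3 remains.
r3c3 = 4: row 3 has {1,3,5,7,9}; col 3 has {2,5,6,8}; box has {1,2,3,5,6,7,8,9} → only 4 remains.
r3c7 = 8: row 3 has {1,3,4,5,7,9}; col 7 has {3,6,9}; box has {1,2,4,5,6,7,9} → only 8 remains.
r6c5 = 5: row 6 has {3,4,7,8}; col 5 has {1,2,4,6,9}; box has {2,3,4,6,7} → only 5 remains.
r7c5 = 3: row 7 has {2,4,7,8}; col 5 has {1,2,4,5,6,9}; box has {4,6,8} → only 3 remains.
r8c5 = 7: row 8 has {6,8}; col 5 has {1,2,3,4,5,6,9}; box has {3,4,6,8} → only 7 remains.
r1c5 = 8: row 1 has {1,2,4,5,6,7,9}; col 5 has {1,2,3,4,5,6,7,9}; box has {1,3,4,5,7,9} → only 8 remains.
r1c9 = 3: row 1 has {1,2,4,5,6,7,8,9}; col 9 has {1,5,7,9}; box has {1,2,4,5,6,7,8,9} → only 3 remains.
r3c4 = 2: row 3 has {1,3,4,5,7,8,9}; col 4 has {3,4,5,6,7}; box has {1,3,4,5,7,8,9} → only 2 remains.
r3c6 = 6: row 3 has {1,2,3,4,5,7,8,9}; col 6 has {3,4,7,8}; box has {1,2,3,4,5,7,8,9} → only 6 remains.
r4c6 = 1: row 4 has {2,3,6,9}; col 6 has {3,4,6,7,8}; box has {2,3,4,5,6,7} → only 1 remains.
r5c4 = 8: row 5 has {3,4,6,9}; col 4 has {2,3,4,5,6,7}; box has {1,2,3,4,5,6,7} → only 8 remains.
r5c9 = 2: row 5 has {3,4,6,8,9}; col 9 has {1,3,5,7,9}; box has {3,9} → only 2 remains.
r6c6 = 9: row 6 has {3,4,5,7,8}; col 6 has {1,3,4,6,7,8}; box has {1,2,3,4,5,6,7,8} → only 9 remains.
r6c9 = 6: row 6 has {3,4,5,7,8,9}; col 9 has {1,2,3,5,7,9}; box has {2,3,9} → only 6 remains.
r8c1 = 5: row 8 has {6,7,8}; col 1 has {1,2,3,4,6,8,9}; box has {2,4,6,8} → only 5 remains.
r8c6 = 2: row 8 has {5,6,7,8}; col 6 has {1,3,4,6,7,8,9}; box has {3,4,6,7,8} → only 2 remains.
r8c9 = 4: row 8 has {2,5,6,7,8}; col 9 has {1,2,3,5,6,7,9}; box has {7,9} → only 4 remains.
r9c1 = 7: row 9 has {4,6,9}; col 1 has {1,2,3,4,5,6,8,9}; box has {2,4,5,6,8} → only 7 remains.
r9c2 = 1: row 9 has {4,6,7,9}; col 2 has {3,4,6,7,8,9}; box has {2,4,5,6,7,8} → only 1 remains.
r9c3 = 3: row 9 has {1,4,6,7,9}; col 3 has {2,4,5,6,8}; box has {1,2,4,5,6,7,8} → only 3 remains.
r9c6 = 5: row 9 has {1,3,4,6,7,9}; col 6 has {1,2,3,4,6,7,8,9}; box has {2,3,4,6,7,8} → only 5 remains.
r9c7 = 2: row 9 has {1,3,4,5,6,7,9}; col 7 has {3,6,8,9}; box has {4,7,9} → only 2 remains.
r9c9 = 8: row 9 has {1,2,3,4,5,6,7,9}; col 9 has {1,2,3,4,5,6,7,9}; box has {2,4,7,9} → only 8 remains.
r4c2 = 5: row 4 has {1,2,3,6,9}; col 2 has {1,3,4,6,7,8,9}; box has {3,4,6,8,9} → only 5 remains.
r4c3 = 7: row 4 has {1,2,3,5,6,9}; col 3 has {2,3,4,5,6,8}; box has {3,4,5,6,8,9} → only 7 remains.
r4c7 = 4: row 4 has {1,2,3,5,6,7,9}; col 7 has {2,3,6,8,9}; box has {2,3,6,9} → only 4 remains.
r4c8 = 8: row 4 has {1,2,3,4,5,6,7,9}; col 8 has {2,4,7,9}; box has {2,3,4,6,9} → only 8 remains.
r5c3 = 1: row 5 has {2,3,4,6,8,9}; col 3 has {2,3,4,5,6,7,8}; box has {3,4,5,6,7,8,9} → only 1 remains.
r5c8 = 5: row 5 has {1,2,3,4,6,8,9}; col 8 has {2,4,7,8,9}; box has {2,3,4,6,8,9} → only 5 remains.
r6c2 = 2: row 6 has {3,4,5,6,7,8,9}; col 2 has {1,3,4,5,6,7,8,9}; box has {1,3,4,5,6,7,8,9} → only 2 remains.
r6c8 = 1: row 6 has {2,3,4,5,6,7,8,9}; col 8 has {2,4,5,7,8,9}; box has {2,3,4,5,6,8,9} → only 1 remains.
r7c3 = 9: row 7 has {2,3,4,7,8}; col 3 has {1,2,3,4,5,6,7,8}; box has {1,2,3,4,5,6,7,8} → only 9 remains.
r7c4 = 1: row 7 has {2,3,4,7,8,9}; col 4 has {2,3,4,5,6,7,8}; box has {2,3,4,5,6,7,8} → only 1 remains.
r7c7 = 5: row 7 has {1,2,3,4,7,8,9}; col 7 has {2,3,4,6,8,9}; box has {2,4,7,8,9} → only 5 remains.
r7c8 = 6: row 7 has {1,2,3,4,5,7,8,9}; col 8 has {1,2,4,5,7,8,9}; box has {2,4,5,7,8,9} → only 6 remains.
r8c4 = 9: row 8 has {2,4,5,6,7,8}; col 4 has {1,2,3,4,5,6,7,8}; box has {1,2,3,4,5,6,7,8} → only 9 remains.
r8c7 = 1: row 8 has {2,4,5,6,7,8,9}; col 7 has {2,3,4,5,6,8,9}; box has {2,4,5,6,7,8,9} → only 1 remains.
r8c8 = 3: row 8 has {1,2,4,5,6,7,8,9}; col 8 has {1,2,4,5,6,7,8,9}; box has {1,2,4,5,6,7,8,9} → only 3 remains.

586972134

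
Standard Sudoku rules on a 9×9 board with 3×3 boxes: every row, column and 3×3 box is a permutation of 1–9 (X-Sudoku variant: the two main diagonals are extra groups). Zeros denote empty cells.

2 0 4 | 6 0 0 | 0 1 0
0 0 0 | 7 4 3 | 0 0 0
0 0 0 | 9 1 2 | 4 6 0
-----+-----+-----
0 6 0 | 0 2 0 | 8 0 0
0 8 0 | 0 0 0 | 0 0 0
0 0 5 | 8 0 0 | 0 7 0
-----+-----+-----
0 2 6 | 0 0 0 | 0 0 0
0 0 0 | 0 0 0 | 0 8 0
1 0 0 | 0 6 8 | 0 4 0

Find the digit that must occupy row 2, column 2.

row 1, column 6 = 5: row 1 has {1,2,4,6}; col 6 has {2,3,8}; box has {1,2,3,4,6,7,9} → only 5 remains.
row 1, column 5 = 8: row 1 has {1,2,4,5,6}; col 5 has {1,2,4,6}; box has {1,2,3,4,5,6,7,9} → only 8 remains.
row 2, column 1 = 6: in row 2, 6 can only go here (every other open cell in that row sees a 6).
row 7, column 1 = 8: in row 7, 8 can only go here (every other open cell in that row sees an 8).
row 3, column 9 = 8: in row 3, 8 can only go here (every other open cell in that row sees an 8).
row 2, column 3 = 8: in row 2, 8 can only go here (every other open cell in that row sees an 8).
row 2, column 2 = 1: in row 2, 1 can only go here (every other open cell in that row sees a 1).

1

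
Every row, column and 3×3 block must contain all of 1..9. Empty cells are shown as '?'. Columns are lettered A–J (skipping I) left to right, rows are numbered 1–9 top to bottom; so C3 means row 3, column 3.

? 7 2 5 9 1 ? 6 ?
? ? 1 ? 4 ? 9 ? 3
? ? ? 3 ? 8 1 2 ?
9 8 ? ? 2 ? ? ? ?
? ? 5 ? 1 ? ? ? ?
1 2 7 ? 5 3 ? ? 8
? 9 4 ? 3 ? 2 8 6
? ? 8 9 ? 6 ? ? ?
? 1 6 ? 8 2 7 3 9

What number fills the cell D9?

J1 = 4: row 1 has {1,2,5,6,7,9}; col 9 has {3,6,8,9}; box has {1,2,3,6,9} → only 4 remains.
F2 = 7: row 2 has {1,3,4,9}; col 6 has {1,2,3,6,8}; box has {1,3,4,5,8,9} → only 7 remains.
H2 = 5: row 2 has {1,3,4,7,9}; col 8 has {2,3,6,8}; box has {1,2,3,4,6,9} → only 5 remains.
C3 = 9: row 3 has {1,2,3,8}; col 3 has {1,2,4,5,6,7,8}; box has {1,2,7} → only 9 remains.
E3 = 6: row 3 has {1,2,3,8,9}; col 5 has {1,2,3,4,5,8,9}; box has {1,3,4,5,7,8,9} → only 6 remains.
J3 = 7: row 3 has {1,2,3,6,8,9}; col 9 has {3,4,6,8,9}; box has {1,2,3,4,5,6,9} → only 7 remains.
C4 = 3: row 4 has {2,8,9}; col 3 has {1,2,4,5,6,7,8,9}; box has {1,2,5,7,8,9} → only 3 remains.
F4 = 4: row 4 has {2,3,8,9}; col 6 has {1,2,3,6,7,8}; box has {1,2,3,5} → only 4 remains.
F5 = 9: row 5 has {1,5}; col 6 has {1,2,3,4,6,7,8}; box has {1,2,3,4,5} → only 9 remains.
J5 = 2: row 5 has {1,5,9}; col 9 has {3,4,6,7,8,9}; box has {8} → only 2 remains.
D6 = 6: row 6 has {1,2,3,5,7,8}; col 4 has {3,5,9}; box has {1,2,3,4,5,9} → only 6 remains.
G6 = 4: row 6 has {1,2,3,5,6,7,8}; col 7 has {1,2,7,9}; box has {2,8} → only 4 remains.
H6 = 9: row 6 has {1,2,3,4,5,6,7,8}; col 8 has {2,3,5,6,8}; box has {2,4,8} → only 9 remains.
F7 = 5: row 7 has {2,3,4,6,8,9}; col 6 has {1,2,3,4,6,7,8,9}; box has {2,3,6,8,9} → only 5 remains.
E8 = 7: row 8 has {6,8,9}; col 5 has {1,2,3,4,5,6,8,9}; box has {2,3,5,6,8,9} → only 7 remains.
G8 = 5: row 8 has {6,7,8,9}; col 7 has {1,2,4,7,9}; box has {2,3,6,7,8,9} → only 5 remains.
J8 = 1: row 8 has {5,6,7,8,9}; col 9 has {2,3,4,6,7,8,9}; box has {2,3,5,6,7,8,9} → only 1 remains.
A9 = 5: row 9 has {1,2,3,6,7,8,9}; col 1 has {1,9}; box has {1,4,6,8,9} → only 5 remains.
D9 = 4: row 9 has {1,2,3,5,6,7,8,9}; col 4 has {3,5,6,9}; box has {2,3,5,6,7,8,9} → only 4 remains.

4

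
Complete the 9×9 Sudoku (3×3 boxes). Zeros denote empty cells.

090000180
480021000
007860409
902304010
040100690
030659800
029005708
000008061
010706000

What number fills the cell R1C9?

R3C2 = 5 (sole candidate).
R3C6 = 3 (sole candidate).
R3C8 = 2 (sole candidate).
R4C7 = 5 (sole candidate).
R4C9 = 7 (sole candidate).
R6C3 = 1 (sole candidate).
R6C8 = 4 (sole candidate).
R6C9 = 2 (sole candidate).
R7C4 = 4 (sole candidate).
R7C8 = 3 (sole candidate).
R8C2 = 7 (sole candidate).
R9C8 = 5 (sole candidate).
R9C9 = 4 (sole candidate).
R1C4 = 5 (sole candidate).
R1C6 = 7 (sole candidate).
R2C4 = 9 (sole candidate).
R2C7 = 3 (sole candidate).
R2C8 = 7 (sole candidate).
R3C1 = 1 (sole candidate).
R4C2 = 6 (sole candidate).
R4C5 = 8 (sole candidate).
R5C5 = 7 (sole candidate).
R5C6 = 2 (sole candidate).
R5C9 = 3 (sole candidate).
R6C1 = 7 (sole candidate).
R7C1 = 6 (sole candidate).
R7C5 = 1 (sole candidate).
R8C4 = 2 (sole candidate).
R8C7 = 9 (sole candidate).
R9C7 = 2 (sole candidate).
R1C5 = 4 (sole candidate).
R1C9 = 6: row 1 has {1,4,5,7,8,9}; col 9 has {1,2,3,4,7,8,9}; box has {1,2,3,4,7,8,9} → only 6 remains.

6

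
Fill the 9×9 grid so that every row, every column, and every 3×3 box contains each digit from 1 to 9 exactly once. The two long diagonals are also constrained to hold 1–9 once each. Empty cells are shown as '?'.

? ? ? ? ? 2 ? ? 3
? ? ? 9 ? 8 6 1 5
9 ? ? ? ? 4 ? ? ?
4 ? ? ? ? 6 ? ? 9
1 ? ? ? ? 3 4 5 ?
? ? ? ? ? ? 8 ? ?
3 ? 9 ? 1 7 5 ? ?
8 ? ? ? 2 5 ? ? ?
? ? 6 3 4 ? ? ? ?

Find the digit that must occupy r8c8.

r8c4 = 6: row 8 has {2,5,8}; col 4 has {3,9}; box has {1,2,3,4,5,7} → only 6 remains.
r9c6 = 9: row 9 has {3,4,6}; col 6 has {2,3,4,5,6,7,8}; box has {1,2,3,4,5,6,7} → only 9 remains.
r6c6 = 1: row 6 has {8}; col 6 has {2,3,4,5,6,7,8,9}; box has {3,6}; main diagonal has {5} → only 1 remains.
r7c4 = 8: row 7 has {1,3,5,7,9}; col 4 has {3,6,9}; box has {1,2,3,4,5,6,7,9} → only 8 remains.
r4c7 = 1: in row 4, 1 can only go here (every other open cell in that row sees a 1).
r5c2 = 9: in row 5, 9 can only go here (every other open cell in that row sees a 9).
r5c9 = 6: in row 5, 6 can only go here (every other open cell in that row sees a 6).
r6c4 = 4: in row 6, 4 can only go here (every other open cell in that row sees a 4).
r6c5 = 9: in row 6, 9 can only go here (every other open cell in that row sees a 9).
r8c2 = 7: row 8 has {2,5,6,8}; col 2 has {9}; box has {3,6,8,9}; anti-diagonal has {1,3,4,6,9} → only 7 remains.
r3c7 = 2: row 3 has {4,9}; col 7 has {1,4,5,6,8}; box has {1,3,5,6}; anti-diagonal has {1,3,4,6,7,9} → only 2 remains.
r5c5 = 8: row 5 has {1,3,4,5,6,9}; col 5 has {1,2,4,9}; box has {1,3,4,6,9}; main diagonal has {1,5}; anti-diagonal has {1,2,3,4,6,7,9} → only 8 remains.
r9c1 = 5: row 9 has {3,4,6,9}; col 1 has {1,3,4,8,9}; box has {3,6,7,8,9}; anti-diagonal has {1,2,3,4,6,7,8,9} → only 5 remains.
r9c7 = 7: row 9 has {3,4,5,6,9}; col 7 has {1,2,4,5,6,8}; box has {5} → only 7 remains.
r9c9 = 2: row 9 has {3,4,5,6,7,9}; col 9 has {3,5,6,9}; box has {5,7}; main diagonal has {1,5,8} → only 2 remains.
r1c7 = 9: row 1 has {2,3}; col 7 has {1,2,4,5,6,7,8}; box has {1,2,3,5,6} → only 9 remains.
r4c4 = 7: row 4 has {1,4,6,9}; col 4 has {3,4,6,8,9}; box has {1,3,4,6,8,9}; main diagonal has {1,2,5,8} → only 7 remains.
r4c5 = 5: row 4 has {1,4,6,7,9}; col 5 has {1,2,4,8,9}; box has {1,3,4,6,7,8,9} → only 5 remains.
r5c4 = 2: row 5 has {1,3,4,5,6,8,9}; col 4 has {3,4,6,7,8,9}; box has {1,3,4,5,6,7,8,9} → only 2 remains.
r6c9 = 7: row 6 has {1,4,8,9}; col 9 has {2,3,5,6,9}; box has {1,4,5,6,8,9} → only 7 remains.
r7c9 = 4: row 7 has {1,3,5,7,8,9}; col 9 has {2,3,5,6,7,9}; box has {2,5,7} → only 4 remains.
r8c7 = 3: row 8 has {2,5,6,7,8}; col 7 has {1,2,4,5,6,7,8,9}; box has {2,4,5,7} → only 3 remains.
r8c8 = 9: row 8 has {2,3,5,6,7,8}; col 8 has {1,5}; box has {2,3,4,5,7}; main diagonal has {1,2,5,7,8} → only 9 remains.

9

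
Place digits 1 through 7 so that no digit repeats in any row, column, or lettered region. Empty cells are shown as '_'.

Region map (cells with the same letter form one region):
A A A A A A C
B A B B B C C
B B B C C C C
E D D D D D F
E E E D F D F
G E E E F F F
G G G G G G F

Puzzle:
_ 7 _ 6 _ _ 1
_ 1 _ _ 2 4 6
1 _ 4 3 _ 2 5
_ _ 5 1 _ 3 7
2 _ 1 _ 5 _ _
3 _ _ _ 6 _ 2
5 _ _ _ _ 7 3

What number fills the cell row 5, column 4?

row 1, column 1 = 4 (sole candidate).
row 1, column 5 = 3 (sole candidate).
row 1, column 6 = 5 (sole candidate).
row 2, column 1 = 7 (sole candidate).
row 2, column 3 = 3 (sole candidate).
row 2, column 4 = 5 (sole candidate).
row 3, column 2 = 6 (sole candidate).
row 3, column 5 = 7 (sole candidate).
row 4, column 1 = 6 (sole candidate).
row 4, column 5 = 4 (sole candidate).
row 5, column 4 = 7: row 5 has {1,2,5}; col 4 has {1,3,5,6}; region has {1,3,4,5} → only 7 remains.

7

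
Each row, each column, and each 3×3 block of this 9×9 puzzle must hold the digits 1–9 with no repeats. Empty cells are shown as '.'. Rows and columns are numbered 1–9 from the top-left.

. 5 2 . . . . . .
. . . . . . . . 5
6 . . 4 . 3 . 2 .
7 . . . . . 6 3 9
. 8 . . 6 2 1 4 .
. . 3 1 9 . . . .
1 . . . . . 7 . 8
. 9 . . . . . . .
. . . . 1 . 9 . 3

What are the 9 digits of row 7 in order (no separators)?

row 3, column 7 = 8: row 3 has {2,3,4,6}; col 7 has {1,6,7,9}; box has {2,5} → only 8 remains.
row 5, column 9 = 7: row 5 has {1,2,4,6,8}; col 9 has {3,5,8,9}; box has {1,3,4,6,9} → only 7 remains.
row 6, column 9 = 2: row 6 has {1,3,9}; col 9 has {3,5,7,8,9}; box has {1,3,4,6,7,9} → only 2 remains.
row 3, column 9 = 1: row 3 has {2,3,4,6,8}; col 9 has {2,3,5,7,8,9}; box has {2,5,8} → only 1 remains.
row 6, column 7 = 5: row 6 has {1,2,3,9}; col 7 has {1,6,7,8,9}; box has {1,2,3,4,6,7,9} → only 5 remains.
row 6, column 8 = 8: row 6 has {1,2,3,5,9}; col 8 has {2,3,4}; box has {1,2,3,4,5,6,7,9} → only 8 remains.
row 3, column 2 = 7: row 3 has {1,2,3,4,6,8}; col 2 has {5,8,9}; box has {2,5,6} → only 7 remains.
row 3, column 3 = 9: row 3 has {1,2,3,4,6,7,8}; col 3 has {2,3}; box has {2,5,6,7} → only 9 remains.
row 3, column 5 = 5: row 3 has {1,2,3,4,6,7,8,9}; col 5 has {1,6,9}; box has {3,4} → only 5 remains.
row 5, column 3 = 5: row 5 has {1,2,4,6,7,8}; col 3 has {2,3,9}; box has {3,7,8} → only 5 remains.
row 5, column 4 = 3: row 5 has {1,2,4,5,6,7,8}; col 4 has {1,4}; box has {1,2,6,9} → only 3 remains.
row 6, column 1 = 4: row 6 has {1,2,3,5,8,9}; col 1 has {1,6,7}; box has {3,5,7,8} → only 4 remains.
row 6, column 2 = 6: row 6 has {1,2,3,4,5,8,9}; col 2 has {5,7,8,9}; box has {3,4,5,7,8} → only 6 remains.
row 6, column 6 = 7: row 6 has {1,2,3,4,5,6,8,9}; col 6 has {2,3}; box has {1,2,3,6,9} → only 7 remains.
row 4, column 3 = 1: row 4 has {3,6,7,9}; col 3 has {2,3,5,9}; box has {3,4,5,6,7,8} → only 1 remains.
row 5, column 1 = 9: row 5 has {1,2,3,4,5,6,7,8}; col 1 has {1,4,6,7}; box has {1,3,4,5,6,7,8} → only 9 remains.
row 4, column 2 = 2: row 4 has {1,3,6,7,9}; col 2 has {5,6,7,8,9}; box has {1,3,4,5,6,7,8,9} → only 2 remains.
row 9, column 2 = 4: row 9 has {1,3,9}; col 2 has {2,5,6,7,8,9}; box has {1,9} → only 4 remains.
row 7, column 2 = 3: row 7 has {1,7,8}; col 2 has {2,4,5,6,7,8,9}; box has {1,4,9} → only 3 remains.
row 7, column 3 = 6: row 7 has {1,3,7,8}; col 3 has {1,2,3,5,9}; box has {1,3,4,9} → only 6 remains.
row 7, column 8 = 5: row 7 has {1,3,6,7,8}; col 8 has {2,3,4,8}; box has {3,7,8,9} → only 5 remains.
row 9, column 8 = 6: row 9 has {1,3,4,9}; col 8 has {2,3,4,5,8}; box has {3,5,7,8,9} → only 6 remains.
row 2, column 2 = 1: row 2 has {5}; col 2 has {2,3,4,5,6,7,8,9}; box has {2,5,6,7,9} → only 1 remains.
row 8, column 8 = 1: row 8 has {9}; col 8 has {2,3,4,5,6,8}; box has {3,5,6,7,8,9} → only 1 remains.
row 8, column 9 = 4: row 8 has {1,9}; col 9 has {1,2,3,5,7,8,9}; box has {1,3,5,6,7,8,9} → only 4 remains.
row 1, column 9 = 6: row 1 has {2,5}; col 9 has {1,2,3,4,5,7,8,9}; box has {1,2,5,8} → only 6 remains.
row 8, column 7 = 2: row 8 has {1,4,9}; col 7 has {1,5,6,7,8,9}; box has {1,3,4,5,6,7,8,9} → only 2 remains.
row 1, column 6 = 1: in row 1, 1 can only go here (every other open cell in that row sees a 1).
row 1, column 7 = 4: in row 1, 4 can only go here (every other open cell in that row sees a 4).
row 2, column 7 = 3: row 2 has {1,5}; col 7 has {1,2,4,5,6,7,8,9}; box has {1,2,4,5,6,8} → only 3 remains.
row 2, column 1 = 8: row 2 has {1,3,5}; col 1 has {1,4,6,7,9}; box has {1,2,5,6,7,9} → only 8 remains.
row 2, column 3 = 4: row 2 has {1,3,5,8}; col 3 has {1,2,3,5,6,9}; box has {1,2,5,6,7,8,9} → only 4 remains.
row 8, column 1 = 5: row 8 has {1,2,4,9}; col 1 has {1,4,6,7,8,9}; box has {1,3,4,6,9} → only 5 remains.
row 9, column 1 = 2: row 9 has {1,3,4,6,9}; col 1 has {1,4,5,6,7,8,9}; box has {1,3,4,5,6,9} → only 2 remains.
row 1, column 1 = 3: row 1 has {1,2,4,5,6}; col 1 has {1,2,4,5,6,7,8,9}; box has {1,2,4,5,6,7,8,9} → only 3 remains.
row 8, column 5 = 3: in row 8, 3 can only go here (every other open cell in that row sees a 3).
Singles propagation stalls; row 7, column 4 is still open with candidates {2,9}.
  Try row 7, column 4 = 9: this forces row 7, column 6=4, row 7, column 5=2, row 2, column 5=7, row 2, column 8=9; then row 1 has no cell left for 9 — contradiction.
So row 7, column 4 = 2.
row 7, column 5 = 4: row 7 has {1,2,3,5,6,7,8}; col 5 has {1,3,5,6,9}; box has {1,2,3} → only 4 remains.
row 7, column 6 = 9: row 7 has {1,2,3,4,5,6,7,8}; col 6 has {1,2,3,7}; box has {1,2,3,4} → only 9 remains.

136249758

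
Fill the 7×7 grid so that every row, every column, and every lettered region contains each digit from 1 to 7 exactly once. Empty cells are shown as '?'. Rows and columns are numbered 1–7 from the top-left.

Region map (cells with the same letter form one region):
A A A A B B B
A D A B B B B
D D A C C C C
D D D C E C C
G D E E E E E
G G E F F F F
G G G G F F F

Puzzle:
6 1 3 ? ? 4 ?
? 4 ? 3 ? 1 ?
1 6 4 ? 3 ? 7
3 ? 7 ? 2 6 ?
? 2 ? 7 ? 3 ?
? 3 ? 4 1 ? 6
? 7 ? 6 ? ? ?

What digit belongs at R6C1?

R4C2 = 5: row 4 has {2,3,6,7}; col 2 has {1,2,3,4,6,7}; region has {1,2,3,4,6,7} → only 5 remains.
R4C4 = 1: row 4 has {2,3,5,6,7}; col 4 has {3,4,6,7}; region has {3,6,7} → only 1 remains.
R4C7 = 4: row 4 has {1,2,3,5,6,7}; col 7 has {6,7}; region has {1,3,6,7} → only 4 remains.
R6C3 = 5: row 6 has {1,3,4,6}; col 3 has {3,4,7}; region has {2,3,7} → only 5 remains.
R7C5 = 5: row 7 has {6,7}; col 5 has {1,2,3}; region has {1,4,6} → only 5 remains.
R7C6 = 2: row 7 has {5,6,7}; col 6 has {1,3,4,6}; region has {1,4,5,6} → only 2 remains.
R7C7 = 3: row 7 has {2,5,6,7}; col 7 has {4,6,7}; region has {1,2,4,5,6} → only 3 remains.
R1C5 = 7: row 1 has {1,3,4,6}; col 5 has {1,2,3,5}; region has {1,3,4} → only 7 remains.
R2C3 = 2: row 2 has {1,3,4}; col 3 has {3,4,5,7}; region has {1,3,4,6} → only 2 remains.
R2C5 = 6: row 2 has {1,2,3,4}; col 5 has {1,2,3,5,7}; region has {1,3,4,7} → only 6 remains.
R2C7 = 5: row 2 has {1,2,3,4,6}; col 7 has {3,4,6,7}; region has {1,3,4,6,7} → only 5 remains.
R3C6 = 5: row 3 has {1,3,4,6,7}; col 6 has {1,2,3,4,6}; region has {1,3,4,6,7} → only 5 remains.
R5C5 = 4: row 5 has {2,3,7}; col 5 has {1,2,3,5,6,7}; region has {2,3,5,7} → only 4 remains.
R5C7 = 1: row 5 has {2,3,4,7}; col 7 has {3,4,5,6,7}; region has {2,3,4,5,7} → only 1 remains.
R6C1 = 2: row 6 has {1,3,4,5,6}; col 1 has {1,3,6}; region has {3,6,7} → only 2 remains.

2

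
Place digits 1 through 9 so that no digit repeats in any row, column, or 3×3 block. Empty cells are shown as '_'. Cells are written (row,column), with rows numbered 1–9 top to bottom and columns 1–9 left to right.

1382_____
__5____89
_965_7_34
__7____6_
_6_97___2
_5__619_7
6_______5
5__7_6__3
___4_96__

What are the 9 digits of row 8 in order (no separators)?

541726893

(1,6) = 4: row 1 has {1,2,3,8}; col 6 has {1,6,7,9}; box has {2,5,7} → only 4 remains.
(1,9) = 6: row 1 has {1,2,3,4,8}; col 9 has {2,3,4,5,7,9}; box has {3,4,8,9} → only 6 remains.
(2,6) = 3: row 2 has {5,8,9}; col 6 has {1,4,6,7,9}; box has {2,4,5,7} → only 3 remains.
(3,1) = 2: row 3 has {3,4,5,6,7,9}; col 1 has {1,5,6}; box has {1,3,5,6,8,9} → only 2 remains.
(3,7) = 1: row 3 has {2,3,4,5,6,7,9}; col 7 has {6,9}; box has {3,4,6,8,9} → only 1 remains.
(6,8) = 4: row 6 has {1,5,6,7,9}; col 8 has {3,6,8}; box has {2,6,7,9} → only 4 remains.
(1,5) = 9: row 1 has {1,2,3,4,6,8}; col 5 has {6,7}; box has {2,3,4,5,7} → only 9 remains.
(2,5) = 1: row 2 has {3,5,8,9}; col 5 has {6,7,9}; box has {2,3,4,5,7,9} → only 1 remains.
(3,5) = 8: row 3 has {1,2,3,4,5,6,7,9}; col 5 has {1,6,7,9}; box has {1,2,3,4,5,7,9} → only 8 remains.
(8,5) = 2: row 8 has {3,5,6,7}; col 5 has {1,6,7,8,9}; box has {4,6,7,9} → only 2 remains.
(2,4) = 6: row 2 has {1,3,5,8,9}; col 4 has {2,4,5,7,9}; box has {1,2,3,4,5,7,8,9} → only 6 remains.
(7,5) = 3: row 7 has {5,6}; col 5 has {1,2,6,7,8,9}; box has {2,4,6,7,9} → only 3 remains.
(7,6) = 8: row 7 has {3,5,6}; col 6 has {1,3,4,6,7,9}; box has {2,3,4,6,7,9} → only 8 remains.
(9,5) = 5: row 9 has {4,6,9}; col 5 has {1,2,3,6,7,8,9}; box has {2,3,4,6,7,8,9} → only 5 remains.
(4,5) = 4: row 4 has {6,7}; col 5 has {1,2,3,5,6,7,8,9}; box has {1,6,7,9} → only 4 remains.
(5,6) = 5: row 5 has {2,6,7,9}; col 6 has {1,3,4,6,7,8,9}; box has {1,4,6,7,9} → only 5 remains.
(5,8) = 1: row 5 has {2,5,6,7,9}; col 8 has {3,4,6,8}; box has {2,4,6,7,9} → only 1 remains.
(7,4) = 1: row 7 has {3,5,6,8}; col 4 has {2,4,5,6,7,9}; box has {2,3,4,5,6,7,8,9} → only 1 remains.
(8,8) = 9: row 8 has {2,3,5,6,7}; col 8 has {1,3,4,6,8}; box has {3,5,6} → only 9 remains.
(4,6) = 2: row 4 has {4,6,7}; col 6 has {1,3,4,5,6,7,8,9}; box has {1,4,5,6,7,9} → only 2 remains.
(4,9) = 8: row 4 has {2,4,6,7}; col 9 has {2,3,4,5,6,7,9}; box has {1,2,4,6,7,9} → only 8 remains.
(5,7) = 3: row 5 has {1,2,5,6,7,9}; col 7 has {1,6,9}; box has {1,2,4,6,7,8,9} → only 3 remains.
(9,9) = 1: row 9 has {4,5,6,9}; col 9 has {2,3,4,5,6,7,8,9}; box has {3,5,6,9} → only 1 remains.
(4,2) = 1: row 4 has {2,4,6,7,8}; col 2 has {3,5,6,9}; box has {5,6,7} → only 1 remains.
(4,4) = 3: row 4 has {1,2,4,6,7,8}; col 4 has {1,2,4,5,6,7,9}; box has {1,2,4,5,6,7,9} → only 3 remains.
(4,7) = 5: row 4 has {1,2,3,4,6,7,8}; col 7 has {1,3,6,9}; box has {1,2,3,4,6,7,8,9} → only 5 remains.
(5,3) = 4: row 5 has {1,2,3,5,6,7,9}; col 3 has {5,6,7,8}; box has {1,5,6,7} → only 4 remains.
(6,4) = 8: row 6 has {1,4,5,6,7,9}; col 4 has {1,2,3,4,5,6,7,9}; box has {1,2,3,4,5,6,7,9} → only 8 remains.
(8,3) = 1: row 8 has {2,3,5,6,7,9}; col 3 has {4,5,6,7,8}; box has {5,6} → only 1 remains.
(1,7) = 7: row 1 has {1,2,3,4,6,8,9}; col 7 has {1,3,5,6,9}; box has {1,3,4,6,8,9} → only 7 remains.
(1,8) = 5: row 1 has {1,2,3,4,6,7,8,9}; col 8 has {1,3,4,6,8,9}; box has {1,3,4,6,7,8,9} → only 5 remains.
(2,7) = 2: row 2 has {1,3,5,6,8,9}; col 7 has {1,3,5,6,7,9}; box has {1,3,4,5,6,7,8,9} → only 2 remains.
(4,1) = 9: row 4 has {1,2,3,4,5,6,7,8}; col 1 has {1,2,5,6}; box has {1,4,5,6,7} → only 9 remains.
(5,1) = 8: row 5 has {1,2,3,4,5,6,7,9}; col 1 has {1,2,5,6,9}; box has {1,4,5,6,7,9} → only 8 remains.
(6,1) = 3: row 6 has {1,4,5,6,7,8,9}; col 1 has {1,2,5,6,8,9}; box has {1,4,5,6,7,8,9} → only 3 remains.
(6,3) = 2: row 6 has {1,3,4,5,6,7,8,9}; col 3 has {1,4,5,6,7,8}; box has {1,3,4,5,6,7,8,9} → only 2 remains.
(7,3) = 9: row 7 has {1,3,5,6,8}; col 3 has {1,2,4,5,6,7,8}; box has {1,5,6} → only 9 remains.
(7,7) = 4: row 7 has {1,3,5,6,8,9}; col 7 has {1,2,3,5,6,7,9}; box has {1,3,5,6,9} → only 4 remains.
(8,7) = 8: row 8 has {1,2,3,5,6,7,9}; col 7 has {1,2,3,4,5,6,7,9}; box has {1,3,4,5,6,9} → only 8 remains.
(9,1) = 7: row 9 has {1,4,5,6,9}; col 1 has {1,2,3,5,6,8,9}; box has {1,5,6,9} → only 7 remains.
(9,3) = 3: row 9 has {1,4,5,6,7,9}; col 3 has {1,2,4,5,6,7,8,9}; box has {1,5,6,7,9} → only 3 remains.
(9,8) = 2: row 9 has {1,3,4,5,6,7,9}; col 8 has {1,3,4,5,6,8,9}; box has {1,3,4,5,6,8,9} → only 2 remains.
(2,1) = 4: row 2 has {1,2,3,5,6,8,9}; col 1 has {1,2,3,5,6,7,8,9}; box has {1,2,3,5,6,8,9} → only 4 remains.
(2,2) = 7: row 2 has {1,2,3,4,5,6,8,9}; col 2 has {1,3,5,6,9}; box has {1,2,3,4,5,6,8,9} → only 7 remains.
(7,2) = 2: row 7 has {1,3,4,5,6,8,9}; col 2 has {1,3,5,6,7,9}; box has {1,3,5,6,7,9} → only 2 remains.
(7,8) = 7: row 7 has {1,2,3,4,5,6,8,9}; col 8 has {1,2,3,4,5,6,8,9}; box has {1,2,3,4,5,6,8,9} → only 7 remains.
(8,2) = 4: row 8 has {1,2,3,5,6,7,8,9}; col 2 has {1,2,3,5,6,7,9}; box has {1,2,3,5,6,7,9} → only 4 remains.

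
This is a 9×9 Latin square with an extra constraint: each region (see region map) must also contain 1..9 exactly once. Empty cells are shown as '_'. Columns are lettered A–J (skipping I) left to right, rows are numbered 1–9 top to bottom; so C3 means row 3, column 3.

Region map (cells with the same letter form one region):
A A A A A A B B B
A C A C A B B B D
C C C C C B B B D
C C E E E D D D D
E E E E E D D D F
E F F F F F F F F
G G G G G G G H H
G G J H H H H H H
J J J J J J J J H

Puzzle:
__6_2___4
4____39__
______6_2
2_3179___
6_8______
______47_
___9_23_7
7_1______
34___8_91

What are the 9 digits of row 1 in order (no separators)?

H2 = 2: in row 2, 2 can only go here (every other open cell in that row sees a 2).
H4 = 4: in row 4, 4 can only go here (every other open cell in that row sees a 4).
F8 = 4: in column 6, 4 can only go here (every other open cell in that column sees a 4).
F6 = 6: in column 6, 6 can only go here (every other open cell in that column sees a 6).
H5 = 3: in region D, 3 can only go here (every other open cell in that region sees a 3).
Singles propagation stalls; F1 is still open with candidates {1,5,7}.
  Try F1 = 5: this forces C2=7, G1=7, F3=1; then column 8 has no cell left for 1 — contradiction.
  Try F1 = 7: then region B has no cell left for 7 — contradiction.
So F1 = 1.
B2 = 1 (hidden single in row 2).
H3 = 1 (hidden single in row 3).
G5 = 1 (hidden single in row 5).
F5 = 7 (hidden single in row 5).
F3 = 5 (sole candidate).
H1 = 8: row 1 has {1,2,4,6}; col 8 has {1,2,3,4,7,9}; region has {1,2,3,4,5,6,9} → only 8 remains.
G1 = 7: row 1 has {1,2,4,6,8}; col 7 has {1,3,4,6,9}; region has {1,2,3,4,5,6,8,9} → only 7 remains.
E6 = 1 (hidden single in row 6).
A7 = 1 (hidden single in row 7).
A3 = 8 (hidden single in column 1).
B3 = 7 (hidden single in column 2).
C2 = 7 (hidden single in row 2).
D9 = 7 (hidden single in row 9).
E9 = 6 (hidden single in row 9).
E2 = 8 (hidden single in region A).
B7 = 8 (hidden single in row 7).
H7 = 6 (hidden single in row 7).
H8 = 5 (sole candidate).
B8 = 6 (sole candidate).
B4 = 5 (sole candidate).
G4 = 8 (sole candidate).
J4 = 6 (sole candidate).
G8 = 2 (sole candidate).
G9 = 5 (sole candidate).
D2 = 6 (sole candidate).
J2 = 5 (sole candidate).
J5 = 9 (sole candidate).
C9 = 2 (sole candidate).
B5 = 2 (sole candidate).
B6 = 3 (sole candidate).
C6 = 5 (sole candidate).
J6 = 8 (sole candidate).
C7 = 4 (sole candidate).
E7 = 5 (sole candidate).
J8 = 3 (sole candidate).
B1 = 9: row 1 has {1,2,4,6,7,8}; col 2 has {1,2,3,4,5,6,7,8}; region has {1,2,4,6,7,8} → only 9 remains.
C3 = 9 (sole candidate).
E5 = 4 (sole candidate).
A6 = 9 (sole candidate).
D6 = 2 (sole candidate).
D8 = 8 (sole candidate).
E8 = 9 (sole candidate).
A1 = 5: row 1 has {1,2,4,6,7,8,9}; col 1 has {1,2,3,4,6,7,8,9}; region has {1,2,4,6,7,8,9} → only 5 remains.
D1 = 3: row 1 has {1,2,4,5,6,7,8,9}; col 4 has {1,2,6,7,8,9}; region has {1,2,4,5,6,7,8,9} → only 3 remains.

596321784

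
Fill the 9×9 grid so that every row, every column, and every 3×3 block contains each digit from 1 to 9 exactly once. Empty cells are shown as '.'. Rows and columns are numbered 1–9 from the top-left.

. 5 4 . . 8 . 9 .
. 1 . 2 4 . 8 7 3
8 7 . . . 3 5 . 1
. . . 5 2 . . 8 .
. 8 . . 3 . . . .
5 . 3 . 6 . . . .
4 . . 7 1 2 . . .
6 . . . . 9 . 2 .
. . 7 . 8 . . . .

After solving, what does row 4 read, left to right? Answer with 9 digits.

R1C5 = 7: row 1 has {4,5,8,9}; col 5 has {1,2,3,4,6,8}; box has {2,3,4,8} → only 7 remains.
R2C1 = 9: row 2 has {1,2,3,4,7,8}; col 1 has {4,5,6,8}; box has {1,4,5,7,8} → only 9 remains.
R2C3 = 6: row 2 has {1,2,3,4,7,8,9}; col 3 has {3,4,7}; box has {1,4,5,7,8,9} → only 6 remains.
R2C6 = 5: row 2 has {1,2,3,4,6,7,8,9}; col 6 has {2,3,8,9}; box has {2,3,4,7,8} → only 5 remains.
R3C3 = 2: row 3 has {1,3,5,7,8}; col 3 has {3,4,6,7}; box has {1,4,5,6,7,8,9} → only 2 remains.
R3C5 = 9: row 3 has {1,2,3,5,7,8}; col 5 has {1,2,3,4,6,7,8}; box has {2,3,4,5,7,8} → only 9 remains.
R8C2 = 3: row 8 has {2,6,9}; col 2 has {1,5,7,8}; box has {4,6,7} → only 3 remains.
R8C4 = 4: row 8 has {2,3,6,9}; col 4 has {2,5,7}; box has {1,2,7,8,9} → only 4 remains.
R8C5 = 5: row 8 has {2,3,4,6,9}; col 5 has {1,2,3,4,6,7,8,9}; box has {1,2,4,7,8,9} → only 5 remains.
R9C6 = 6: row 9 has {7,8}; col 6 has {2,3,5,8,9}; box has {1,2,4,5,7,8,9} → only 6 remains.
R1C1 = 3: row 1 has {4,5,7,8,9}; col 1 has {4,5,6,8,9}; box has {1,2,4,5,6,7,8,9} → only 3 remains.
R3C4 = 6: row 3 has {1,2,3,5,7,8,9}; col 4 has {2,4,5,7}; box has {2,3,4,5,7,8,9} → only 6 remains.
R3C8 = 4: row 3 has {1,2,3,5,6,7,8,9}; col 8 has {2,7,8,9}; box has {1,3,5,7,8,9} → only 4 remains.
R6C8 = 1: row 6 has {3,5,6}; col 8 has {2,4,7,8,9}; box has {8} → only 1 remains.
R7C2 = 9: row 7 has {1,2,4,7}; col 2 has {1,3,5,7,8}; box has {3,4,6,7} → only 9 remains.
R9C2 = 2: row 9 has {6,7,8}; col 2 has {1,3,5,7,8,9}; box has {3,4,6,7,9} → only 2 remains.
R9C4 = 3: row 9 has {2,6,7,8}; col 4 has {2,4,5,6,7}; box has {1,2,4,5,6,7,8,9} → only 3 remains.
R9C8 = 5: row 9 has {2,3,6,7,8}; col 8 has {1,2,4,7,8,9}; box has {2} → only 5 remains.
R1C4 = 1: row 1 has {3,4,5,7,8,9}; col 4 has {2,3,4,5,6,7}; box has {2,3,4,5,6,7,8,9} → only 1 remains.
R5C4 = 9: row 5 has {3,8}; col 4 has {1,2,3,4,5,6,7}; box has {2,3,5,6} → only 9 remains.
R5C8 = 6: row 5 has {3,8,9}; col 8 has {1,2,4,5,7,8,9}; box has {1,8} → only 6 remains.
R6C2 = 4: row 6 has {1,3,5,6}; col 2 has {1,2,3,5,7,8,9}; box has {3,5,8} → only 4 remains.
R6C4 = 8: row 6 has {1,3,4,5,6}; col 4 has {1,2,3,4,5,6,7,9}; box has {2,3,5,6,9} → only 8 remains.
R6C6 = 7: row 6 has {1,3,4,5,6,8}; col 6 has {2,3,5,6,8,9}; box has {2,3,5,6,8,9} → only 7 remains.
R7C8 = 3: row 7 has {1,2,4,7,9}; col 8 has {1,2,4,5,6,7,8,9}; box has {2,5} → only 3 remains.
R9C1 = 1: row 9 has {2,3,5,6,7,8}; col 1 has {3,4,5,6,8,9}; box has {2,3,4,6,7,9} → only 1 remains.
R4C1 = 7: row 4 has {2,5,8}; col 1 has {1,3,4,5,6,8,9}; box has {3,4,5,8} → only 7 remains.
R4C2 = 6: row 4 has {2,5,7,8}; col 2 has {1,2,3,4,5,7,8,9}; box has {3,4,5,7,8} → only 6 remains.
R5C1 = 2: row 5 has {3,6,8,9}; col 1 has {1,3,4,5,6,7,8,9}; box has {3,4,5,6,7,8} → only 2 remains.
R5C3 = 1: row 5 has {2,3,6,8,9}; col 3 has {2,3,4,6,7}; box has {2,3,4,5,6,7,8} → only 1 remains.
R5C6 = 4: row 5 has {1,2,3,6,8,9}; col 6 has {2,3,5,6,7,8,9}; box has {2,3,5,6,7,8,9} → only 4 remains.
R5C7 = 7: row 5 has {1,2,3,4,6,8,9}; col 7 has {5,8}; box has {1,6,8} → only 7 remains.
R5C9 = 5: row 5 has {1,2,3,4,6,7,8,9}; col 9 has {1,3}; box has {1,6,7,8} → only 5 remains.
R7C7 = 6: row 7 has {1,2,3,4,7,9}; col 7 has {5,7,8}; box has {2,3,5} → only 6 remains.
R7C9 = 8: row 7 has {1,2,3,4,6,7,9}; col 9 has {1,3,5}; box has {2,3,5,6} → only 8 remains.
R8C3 = 8: row 8 has {2,3,4,5,6,9}; col 3 has {1,2,3,4,6,7}; box has {1,2,3,4,6,7,9} → only 8 remains.
R8C7 = 1: row 8 has {2,3,4,5,6,8,9}; col 7 has {5,6,7,8}; box has {2,3,5,6,8} → only 1 remains.
R8C9 = 7: row 8 has {1,2,3,4,5,6,8,9}; col 9 has {1,3,5,8}; box has {1,2,3,5,6,8} → only 7 remains.
R1C7 = 2: row 1 has {1,3,4,5,7,8,9}; col 7 has {1,5,6,7,8}; box has {1,3,4,5,7,8,9} → only 2 remains.
R1C9 = 6: row 1 has {1,2,3,4,5,7,8,9}; col 9 has {1,3,5,7,8}; box has {1,2,3,4,5,7,8,9} → only 6 remains.
R4C3 = 9: row 4 has {2,5,6,7,8}; col 3 has {1,2,3,4,6,7,8}; box has {1,2,3,4,5,6,7,8} → only 9 remains.
R4C6 = 1: row 4 has {2,5,6,7,8,9}; col 6 has {2,3,4,5,6,7,8,9}; box has {2,3,4,5,6,7,8,9} → only 1 remains.
R4C9 = 4: row 4 has {1,2,5,6,7,8,9}; col 9 has {1,3,5,6,7,8}; box has {1,5,6,7,8} → only 4 remains.
R6C7 = 9: row 6 has {1,3,4,5,6,7,8}; col 7 has {1,2,5,6,7,8}; box has {1,4,5,6,7,8} → only 9 remains.
R6C9 = 2: row 6 has {1,3,4,5,6,7,8,9}; col 9 has {1,3,4,5,6,7,8}; box has {1,4,5,6,7,8,9} → only 2 remains.
R7C3 = 5: row 7 has {1,2,3,4,6,7,8,9}; col 3 has {1,2,3,4,6,7,8,9}; box has {1,2,3,4,6,7,8,9} → only 5 remains.
R9C7 = 4: row 9 has {1,2,3,5,6,7,8}; col 7 has {1,2,5,6,7,8,9}; box has {1,2,3,5,6,7,8} → only 4 remains.
R9C9 = 9: row 9 has {1,2,3,4,5,6,7,8}; col 9 has {1,2,3,4,5,6,7,8}; box has {1,2,3,4,5,6,7,8} → only 9 remains.
R4C7 = 3: row 4 has {1,2,4,5,6,7,8,9}; col 7 has {1,2,4,5,6,7,8,9}; box has {1,2,4,5,6,7,8,9} → only 3 remains.

769521384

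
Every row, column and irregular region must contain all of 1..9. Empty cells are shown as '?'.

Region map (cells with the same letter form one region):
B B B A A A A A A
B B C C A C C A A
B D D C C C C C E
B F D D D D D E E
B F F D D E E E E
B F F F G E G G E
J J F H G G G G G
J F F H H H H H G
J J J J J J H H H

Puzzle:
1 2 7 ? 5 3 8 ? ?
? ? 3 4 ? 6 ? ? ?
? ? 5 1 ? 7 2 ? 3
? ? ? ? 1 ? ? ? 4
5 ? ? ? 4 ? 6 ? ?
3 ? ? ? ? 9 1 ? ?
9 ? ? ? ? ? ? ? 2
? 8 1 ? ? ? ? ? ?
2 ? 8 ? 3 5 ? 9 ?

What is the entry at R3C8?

R2C1 = 8 (sole candidate).
R2C2 = 9 (sole candidate).
R2C7 = 5 (sole candidate).
R3C2 = 6 (sole candidate).
R3C8 = 8: row 3 has {1,2,3,5,6,7}; col 8 has {9}; region has {1,2,3,4,5,6,7} → only 8 remains.

8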